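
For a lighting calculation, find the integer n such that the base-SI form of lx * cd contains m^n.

lx = m⁻²·cd.
Combining: lx·cd = (m⁻²·cd) · cd = m⁻²·cd².
The exponent of m is -2.

-2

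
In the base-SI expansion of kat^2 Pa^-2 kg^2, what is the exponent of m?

2

kat = mol/s = s⁻¹·mol (catalytic activity).
So kat² = s⁻²·mol².
Pa = N/m² (pressure = force per area),
    = kg·m⁻¹·s⁻².
So Pa⁻² = kg⁻²·m²·s⁴.
Combining: kat²·Pa⁻²·kg² = (s⁻²·mol²) · (kg⁻²·m²·s⁴) · kg² = m²·s²·mol².
The exponent of m is 2.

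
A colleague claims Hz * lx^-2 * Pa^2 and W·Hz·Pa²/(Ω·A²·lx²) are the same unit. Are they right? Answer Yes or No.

Left side:
  Hz = s⁻¹.
  lx = m⁻²·cd.
  So lx⁻² = m⁴·cd⁻².
  Pa = kg·m⁻¹·s⁻².
  So Pa² = kg²·m⁻²·s⁻⁴.
  Combining: Hz·lx⁻²·Pa² = s⁻¹ · (m⁴·cd⁻²) · (kg²·m⁻²·s⁻⁴) = kg²·m²·s⁻⁵·cd⁻².
Right side:
  Ω = V/A (resistance = voltage per current),
      = kg·m²·s⁻³·A⁻².
  So Ω⁻¹ = kg⁻¹·m⁻²·s³·A².
  W = J/s (power = energy per time),
      = kg·m²·s⁻³.
  Hz = 1/s = s⁻¹ (frequency is cycles per second).
  Pa = N/m² (pressure = force per area),
      = kg·m⁻¹·s⁻².
  So Pa² = kg²·m⁻²·s⁻⁴.
  lx = lm/m² (illuminance = luminous flux per area),
      = m⁻²·cd.
  So lx⁻² = m⁴·cd⁻².
  Combining: Ω⁻¹·W·A⁻²·Hz·Pa²·lx⁻² = (kg⁻¹·m⁻²·s³·A²) · (kg·m²·s⁻³) · A⁻² · s⁻¹ · (kg²·m⁻²·s⁻⁴) · (m⁴·cd⁻²) = kg²·m²·s⁻⁵·cd⁻².
Both reduce to kg²·m²·s⁻⁵·cd⁻².

Yes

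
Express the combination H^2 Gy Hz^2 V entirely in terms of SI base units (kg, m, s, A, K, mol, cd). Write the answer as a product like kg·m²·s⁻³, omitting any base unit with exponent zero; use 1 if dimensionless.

kg³·m⁸·s⁻¹¹·A⁻⁵

H = Wb/A (inductance = flux per current),
    = kg·m²·s⁻²·A⁻².
So H² = kg²·m⁴·s⁻⁴·A⁻⁴.
Gy = J/kg (absorbed dose = energy per mass),
    = m²·s⁻².
Hz = 1/s = s⁻¹ (frequency is cycles per second).
So Hz² = s⁻².
V = W/A (potential = power per current),
    = kg·m²·s⁻³·A⁻¹.
Combining: H²·Gy·Hz²·V = (kg²·m⁴·s⁻⁴·A⁻⁴) · (m²·s⁻²) · s⁻² · (kg·m²·s⁻³·A⁻¹) = kg³·m⁸·s⁻¹¹·A⁻⁵.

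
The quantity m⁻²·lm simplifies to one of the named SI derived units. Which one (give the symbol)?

lm = cd·sr = cd (luminous flux; sr is dimensionless).
Combining: m⁻²·lm = m⁻² · cd = m⁻²·cd.
m⁻²·cd is the base-SI form of the lux.

lx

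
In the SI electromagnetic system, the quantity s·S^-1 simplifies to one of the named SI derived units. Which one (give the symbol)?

S = 1/Ω (conductance is reciprocal resistance),
    = kg⁻¹·m⁻²·s³·A².
So S⁻¹ = kg·m²·s⁻³·A⁻².
Combining: s·S⁻¹ = s · (kg·m²·s⁻³·A⁻²) = kg·m²·s⁻²·A⁻².
kg·m²·s⁻²·A⁻² is the base-SI form of the henry.

H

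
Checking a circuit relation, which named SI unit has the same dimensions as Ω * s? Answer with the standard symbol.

Ω = kg·m²·s⁻³·A⁻².
Combining: Ω·s = (kg·m²·s⁻³·A⁻²) · s = kg·m²·s⁻²·A⁻².
kg·m²·s⁻²·A⁻² is the base-SI form of the henry.

H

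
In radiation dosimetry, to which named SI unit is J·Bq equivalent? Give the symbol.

J = N·m (work = force × distance),
    = kg·m²·s⁻².
Bq = 1/s = s⁻¹ (activity is decays per second).
Combining: J·Bq = (kg·m²·s⁻²) · s⁻¹ = kg·m²·s⁻³.
kg·m²·s⁻³ is the base-SI form of the watt.

W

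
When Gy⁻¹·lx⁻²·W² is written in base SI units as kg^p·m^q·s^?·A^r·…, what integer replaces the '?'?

-4

Gy = m²·s⁻².
So Gy⁻¹ = m⁻²·s².
lx = m⁻²·cd.
So lx⁻² = m⁴·cd⁻².
W = kg·m²·s⁻³.
So W² = kg²·m⁴·s⁻⁶.
Combining: Gy⁻¹·lx⁻²·W² = (m⁻²·s²) · (m⁴·cd⁻²) · (kg²·m⁴·s⁻⁶) = kg²·m⁶·s⁻⁴·cd⁻².
The exponent of s is -4.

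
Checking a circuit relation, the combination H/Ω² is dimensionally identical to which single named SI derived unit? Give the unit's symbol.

F

Ω = kg·m²·s⁻³·A⁻².
So Ω⁻² = kg⁻²·m⁻⁴·s⁶·A⁴.
H = kg·m²·s⁻²·A⁻².
Combining: Ω⁻²·H = (kg⁻²·m⁻⁴·s⁶·A⁴) · (kg·m²·s⁻²·A⁻²) = kg⁻¹·m⁻²·s⁴·A².
kg⁻¹·m⁻²·s⁴·A² is the base-SI form of the farad.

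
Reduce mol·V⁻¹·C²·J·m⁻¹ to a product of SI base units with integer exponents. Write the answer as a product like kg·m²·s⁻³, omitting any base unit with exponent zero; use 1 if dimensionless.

V = W/A (potential = power per current),
    = kg·m²·s⁻³·A⁻¹.
So V⁻¹ = kg⁻¹·m⁻²·s³·A.
C = A·s = s·A (charge = current × time).
So C² = s²·A².
J = N·m (work = force × distance),
    = kg·m²·s⁻².
Combining: mol·V⁻¹·C²·J·m⁻¹ = mol · (kg⁻¹·m⁻²·s³·A) · (s²·A²) · (kg·m²·s⁻²) · m⁻¹ = m⁻¹·s³·A³·mol.

m⁻¹·s³·A³·mol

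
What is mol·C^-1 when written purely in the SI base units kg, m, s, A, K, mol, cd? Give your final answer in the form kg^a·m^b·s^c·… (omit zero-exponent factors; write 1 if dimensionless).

s⁻¹·A⁻¹·mol

C = A·s = s·A (charge = current × time).
So C⁻¹ = s⁻¹·A⁻¹.
Combining: mol·C⁻¹ = mol · (s⁻¹·A⁻¹) = s⁻¹·A⁻¹·mol.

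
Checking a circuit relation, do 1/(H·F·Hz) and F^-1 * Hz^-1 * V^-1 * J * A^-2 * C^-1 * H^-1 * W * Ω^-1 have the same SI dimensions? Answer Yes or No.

Yes

Left side:
  H = kg·m²·s⁻²·A⁻².
  So H⁻¹ = kg⁻¹·m⁻²·s²·A².
  F = kg⁻¹·m⁻²·s⁴·A².
  So F⁻¹ = kg·m²·s⁻⁴·A⁻².
  Hz = s⁻¹.
  So Hz⁻¹ = s.
  Combining: H⁻¹·F⁻¹·Hz⁻¹ = (kg⁻¹·m⁻²·s²·A²) · (kg·m²·s⁻⁴·A⁻²) · s = s⁻¹.
Right side:
  F = kg⁻¹·m⁻²·s⁴·A².
  So F⁻¹ = kg·m²·s⁻⁴·A⁻².
  Hz = s⁻¹.
  So Hz⁻¹ = s.
  V = kg·m²·s⁻³·A⁻¹.
  So V⁻¹ = kg⁻¹·m⁻²·s³·A.
  J = kg·m²·s⁻².
  C = s·A.
  So C⁻¹ = s⁻¹·A⁻¹.
  H = kg·m²·s⁻²·A⁻².
  So H⁻¹ = kg⁻¹·m⁻²·s²·A².
  W = kg·m²·s⁻³.
  Ω = kg·m²·s⁻³·A⁻².
  So Ω⁻¹ = kg⁻¹·m⁻²·s³·A².
  Combining: F⁻¹·Hz⁻¹·V⁻¹·J·A⁻²·C⁻¹·H⁻¹·W·Ω⁻¹ = (kg·m²·s⁻⁴·A⁻²) · s · (kg⁻¹·m⁻²·s³·A) · (kg·m²·s⁻²) · A⁻² · (s⁻¹·A⁻¹) · (kg⁻¹·m⁻²·s²·A²) · (kg·m²·s⁻³) · (kg⁻¹·m⁻²·s³·A²) = s⁻¹.
Both reduce to s⁻¹.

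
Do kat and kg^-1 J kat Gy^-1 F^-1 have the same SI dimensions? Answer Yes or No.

Left side:
  kat = s⁻¹·mol.
Right side:
  J = kg·m²·s⁻².
  kat = s⁻¹·mol.
  Gy = m²·s⁻².
  So Gy⁻¹ = m⁻²·s².
  F = kg⁻¹·m⁻²·s⁴·A².
  So F⁻¹ = kg·m²·s⁻⁴·A⁻².
  Combining: kg⁻¹·J·kat·Gy⁻¹·F⁻¹ = kg⁻¹ · (kg·m²·s⁻²) · (s⁻¹·mol) · (m⁻²·s²) · (kg·m²·s⁻⁴·A⁻²) = kg·m²·s⁻⁵·A⁻²·mol.
Left is s⁻¹·mol; right is kg·m²·s⁻⁵·A⁻²·mol — different.

No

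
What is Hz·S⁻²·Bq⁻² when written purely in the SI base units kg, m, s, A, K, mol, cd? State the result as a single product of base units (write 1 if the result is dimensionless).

Hz = 1/s = s⁻¹ (frequency is cycles per second).
S = 1/Ω (conductance is reciprocal resistance),
    = kg⁻¹·m⁻²·s³·A².
So S⁻² = kg²·m⁴·s⁻⁶·A⁻⁴.
Bq = 1/s = s⁻¹ (activity is decays per second).
So Bq⁻² = s².
Combining: Hz·S⁻²·Bq⁻² = s⁻¹ · (kg²·m⁴·s⁻⁶·A⁻⁴) · s² = kg²·m⁴·s⁻⁵·A⁻⁴.

kg²·m⁴·s⁻⁵·A⁻⁴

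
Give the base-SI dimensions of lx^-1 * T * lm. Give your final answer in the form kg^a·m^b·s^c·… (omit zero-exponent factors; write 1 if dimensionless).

lx = lm/m² (illuminance = luminous flux per area),
    = m⁻²·cd.
So lx⁻¹ = m²·cd⁻¹.
T = Wb/m² (flux density = flux per area),
    = kg·s⁻²·A⁻¹.
lm = cd·sr = cd (luminous flux; sr is dimensionless).
Combining: lx⁻¹·T·lm = (m²·cd⁻¹) · (kg·s⁻²·A⁻¹) · cd = kg·m²·s⁻²·A⁻¹.

kg·m²·s⁻²·A⁻¹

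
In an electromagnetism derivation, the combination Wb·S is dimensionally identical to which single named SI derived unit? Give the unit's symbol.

Wb = kg·m²·s⁻²·A⁻¹.
S = kg⁻¹·m⁻²·s³·A².
Combining: Wb·S = (kg·m²·s⁻²·A⁻¹) · (kg⁻¹·m⁻²·s³·A²) = s·A.
s·A is the base-SI form of the coulomb.

C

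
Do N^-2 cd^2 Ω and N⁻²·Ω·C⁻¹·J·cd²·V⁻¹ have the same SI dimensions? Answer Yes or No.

Left side:
  N = kg·m·s⁻².
  So N⁻² = kg⁻²·m⁻²·s⁴.
  Ω = kg·m²·s⁻³·A⁻².
  Combining: N⁻²·cd²·Ω = (kg⁻²·m⁻²·s⁴) · cd² · (kg·m²·s⁻³·A⁻²) = kg⁻¹·s·A⁻²·cd².
Right side:
  N = kg·m·s⁻².
  So N⁻² = kg⁻²·m⁻²·s⁴.
  Ω = kg·m²·s⁻³·A⁻².
  C = s·A.
  So C⁻¹ = s⁻¹·A⁻¹.
  J = kg·m²·s⁻².
  V = kg·m²·s⁻³·A⁻¹.
  So V⁻¹ = kg⁻¹·m⁻²·s³·A.
  Combining: N⁻²·Ω·C⁻¹·J·cd²·V⁻¹ = (kg⁻²·m⁻²·s⁴) · (kg·m²·s⁻³·A⁻²) · (s⁻¹·A⁻¹) · (kg·m²·s⁻²) · cd² · (kg⁻¹·m⁻²·s³·A) = kg⁻¹·s·A⁻²·cd².
Both reduce to kg⁻¹·s·A⁻²·cd².

Yes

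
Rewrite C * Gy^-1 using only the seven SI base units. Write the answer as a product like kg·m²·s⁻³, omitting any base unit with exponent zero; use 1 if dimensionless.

m⁻²·s³·A

C = A·s = s·A (charge = current × time).
Gy = J/kg (absorbed dose = energy per mass),
    = m²·s⁻².
So Gy⁻¹ = m⁻²·s².
Combining: C·Gy⁻¹ = (s·A) · (m⁻²·s²) = m⁻²·s³·A.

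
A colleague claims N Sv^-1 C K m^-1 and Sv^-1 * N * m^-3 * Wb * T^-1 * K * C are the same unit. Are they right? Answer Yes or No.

Yes

Left side:
  N = kg·m/s² = kg·m·s⁻² (force = mass × acceleration).
  Sv = J/kg (equivalent dose = energy per mass),
      = m²·s⁻².
  So Sv⁻¹ = m⁻²·s².
  C = A·s = s·A (charge = current × time).
  Combining: N·Sv⁻¹·C·K·m⁻¹ = (kg·m·s⁻²) · (m⁻²·s²) · (s·A) · K · m⁻¹ = kg·m⁻²·s·A·K.
Right side:
  Sv = J/kg (equivalent dose = energy per mass),
      = m²·s⁻².
  So Sv⁻¹ = m⁻²·s².
  N = kg·m/s² = kg·m·s⁻² (force = mass × acceleration).
  Wb = V·s (flux: a volt is a weber per second),
      = kg·m²·s⁻²·A⁻¹.
  T = Wb/m² (flux density = flux per area),
      = kg·s⁻²·A⁻¹.
  So T⁻¹ = kg⁻¹·s²·A.
  C = A·s = s·A (charge = current × time).
  Combining: Sv⁻¹·N·m⁻³·Wb·T⁻¹·K·C = (m⁻²·s²) · (kg·m·s⁻²) · m⁻³ · (kg·m²·s⁻²·A⁻¹) · (kg⁻¹·s²·A) · K · (s·A) = kg·m⁻²·s·A·K.
Both reduce to kg·m⁻²·s·A·K.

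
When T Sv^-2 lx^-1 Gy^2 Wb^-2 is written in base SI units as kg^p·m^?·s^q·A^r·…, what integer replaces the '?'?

-2

T = Wb/m² (flux density = flux per area),
    = kg·s⁻²·A⁻¹.
Sv = J/kg (equivalent dose = energy per mass),
    = m²·s⁻².
So Sv⁻² = m⁻⁴·s⁴.
lx = lm/m² (illuminance = luminous flux per area),
    = m⁻²·cd.
So lx⁻¹ = m²·cd⁻¹.
Gy = J/kg (absorbed dose = energy per mass),
    = m²·s⁻².
So Gy² = m⁴·s⁻⁴.
Wb = V·s (flux: a volt is a weber per second),
    = kg·m²·s⁻²·A⁻¹.
So Wb⁻² = kg⁻²·m⁻⁴·s⁴·A².
Combining: T·Sv⁻²·lx⁻¹·Gy²·Wb⁻² = (kg·s⁻²·A⁻¹) · (m⁻⁴·s⁴) · (m²·cd⁻¹) · (m⁴·s⁻⁴) · (kg⁻²·m⁻⁴·s⁴·A²) = kg⁻¹·m⁻²·s²·A·cd⁻¹.
The exponent of m is -2.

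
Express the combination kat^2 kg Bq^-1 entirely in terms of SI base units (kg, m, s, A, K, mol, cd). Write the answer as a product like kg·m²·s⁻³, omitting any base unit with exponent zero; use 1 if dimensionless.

kg·s⁻¹·mol²

kat = mol/s = s⁻¹·mol (catalytic activity).
So kat² = s⁻²·mol².
Bq = 1/s = s⁻¹ (activity is decays per second).
So Bq⁻¹ = s.
Combining: kat²·kg·Bq⁻¹ = (s⁻²·mol²) · kg · s = kg·s⁻¹·mol².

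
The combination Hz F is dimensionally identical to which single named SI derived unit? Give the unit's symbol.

S

Hz = 1/s = s⁻¹ (frequency is cycles per second).
F = C/V (capacitance = charge per voltage),
    = A·s/(kg·m²·s⁻³·A⁻¹) (substituting C and V),
    = kg⁻¹·m⁻²·s⁴·A².
Combining: Hz·F = s⁻¹ · (kg⁻¹·m⁻²·s⁴·A²) = kg⁻¹·m⁻²·s³·A².
kg⁻¹·m⁻²·s³·A² is the base-SI form of the siemens.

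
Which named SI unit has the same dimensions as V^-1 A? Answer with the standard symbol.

V = kg·m²·s⁻³·A⁻¹.
So V⁻¹ = kg⁻¹·m⁻²·s³·A.
Combining: V⁻¹·A = (kg⁻¹·m⁻²·s³·A) · A = kg⁻¹·m⁻²·s³·A².
kg⁻¹·m⁻²·s³·A² is the base-SI form of the siemens.

S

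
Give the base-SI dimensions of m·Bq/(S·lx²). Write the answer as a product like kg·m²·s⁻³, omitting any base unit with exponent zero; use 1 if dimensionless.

kg·m⁷·s⁻⁴·A⁻²·cd⁻²

S = 1/Ω (conductance is reciprocal resistance),
    = kg⁻¹·m⁻²·s³·A².
So S⁻¹ = kg·m²·s⁻³·A⁻².
Bq = 1/s = s⁻¹ (activity is decays per second).
lx = lm/m² (illuminance = luminous flux per area),
    = m⁻²·cd.
So lx⁻² = m⁴·cd⁻².
Combining: m·S⁻¹·Bq·lx⁻² = m · (kg·m²·s⁻³·A⁻²) · s⁻¹ · (m⁴·cd⁻²) = kg·m⁷·s⁻⁴·A⁻²·cd⁻².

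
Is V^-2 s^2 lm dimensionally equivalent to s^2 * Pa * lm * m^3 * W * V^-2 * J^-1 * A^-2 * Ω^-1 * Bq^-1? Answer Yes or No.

No

Left side:
  V = kg·m²·s⁻³·A⁻¹.
  So V⁻² = kg⁻²·m⁻⁴·s⁶·A².
  lm = cd.
  Combining: V⁻²·s²·lm = (kg⁻²·m⁻⁴·s⁶·A²) · s² · cd = kg⁻²·m⁻⁴·s⁸·A²·cd.
Right side:
  Pa = N/m² (pressure = force per area),
      = kg·m⁻¹·s⁻².
  lm = cd·sr = cd (luminous flux; sr is dimensionless).
  W = J/s (power = energy per time),
      = kg·m²·s⁻³.
  V = W/A (potential = power per current),
      = kg·m²·s⁻³·A⁻¹.
  So V⁻² = kg⁻²·m⁻⁴·s⁶·A².
  J = N·m (work = force × distance),
      = kg·m²·s⁻².
  So J⁻¹ = kg⁻¹·m⁻²·s².
  Ω = V/A (resistance = voltage per current),
      = kg·m²·s⁻³·A⁻².
  So Ω⁻¹ = kg⁻¹·m⁻²·s³·A².
  Bq = 1/s = s⁻¹ (activity is decays per second).
  So Bq⁻¹ = s.
  Combining: s²·Pa·lm·m³·W·V⁻²·J⁻¹·A⁻²·Ω⁻¹·Bq⁻¹ = s² · (kg·m⁻¹·s⁻²) · cd · m³ · (kg·m²·s⁻³) · (kg⁻²·m⁻⁴·s⁶·A²) · (kg⁻¹·m⁻²·s²) · A⁻² · (kg⁻¹·m⁻²·s³·A²) · s = kg⁻²·m⁻⁴·s⁹·A²·cd.
Left is kg⁻²·m⁻⁴·s⁸·A²·cd; right is kg⁻²·m⁻⁴·s⁹·A²·cd — different.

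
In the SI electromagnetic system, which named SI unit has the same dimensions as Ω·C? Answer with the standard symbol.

Ω = V/A (resistance = voltage per current),
    = kg·m²·s⁻³·A⁻².
C = A·s = s·A (charge = current × time).
Combining: Ω·C = (kg·m²·s⁻³·A⁻²) · (s·A) = kg·m²·s⁻²·A⁻¹.
kg·m²·s⁻²·A⁻¹ is the base-SI form of the weber.

Wb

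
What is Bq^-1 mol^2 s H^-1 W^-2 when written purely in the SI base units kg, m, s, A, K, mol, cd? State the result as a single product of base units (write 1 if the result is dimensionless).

Bq = s⁻¹.
So Bq⁻¹ = s.
H = kg·m²·s⁻²·A⁻².
So H⁻¹ = kg⁻¹·m⁻²·s²·A².
W = kg·m²·s⁻³.
So W⁻² = kg⁻²·m⁻⁴·s⁶.
Combining: Bq⁻¹·mol²·s·H⁻¹·W⁻² = s · mol² · s · (kg⁻¹·m⁻²·s²·A²) · (kg⁻²·m⁻⁴·s⁶) = kg⁻³·m⁻⁶·s¹⁰·A²·mol².

kg⁻³·m⁻⁶·s¹⁰·A²·mol²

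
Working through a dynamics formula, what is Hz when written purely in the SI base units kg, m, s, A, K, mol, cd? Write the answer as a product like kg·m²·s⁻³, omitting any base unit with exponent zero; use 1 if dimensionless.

Hz = 1/s = s⁻¹ (frequency is cycles per second).

s⁻¹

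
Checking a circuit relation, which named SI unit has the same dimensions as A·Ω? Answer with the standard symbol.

V

Ω = kg·m²·s⁻³·A⁻².
Combining: A·Ω = A · (kg·m²·s⁻³·A⁻²) = kg·m²·s⁻³·A⁻¹.
kg·m²·s⁻³·A⁻¹ is the base-SI form of the volt.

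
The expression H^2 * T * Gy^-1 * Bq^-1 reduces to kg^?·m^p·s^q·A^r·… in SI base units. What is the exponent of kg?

3

H = kg·m²·s⁻²·A⁻².
So H² = kg²·m⁴·s⁻⁴·A⁻⁴.
T = kg·s⁻²·A⁻¹.
Gy = m²·s⁻².
So Gy⁻¹ = m⁻²·s².
Bq = s⁻¹.
So Bq⁻¹ = s.
Combining: H²·T·Gy⁻¹·Bq⁻¹ = (kg²·m⁴·s⁻⁴·A⁻⁴) · (kg·s⁻²·A⁻¹) · (m⁻²·s²) · s = kg³·m²·s⁻³·A⁻⁵.
The exponent of kg is 3.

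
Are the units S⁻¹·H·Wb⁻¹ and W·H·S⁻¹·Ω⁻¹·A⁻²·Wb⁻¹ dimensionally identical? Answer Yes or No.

Left side:
  S = kg⁻¹·m⁻²·s³·A².
  So S⁻¹ = kg·m²·s⁻³·A⁻².
  H = kg·m²·s⁻²·A⁻².
  Wb = kg·m²·s⁻²·A⁻¹.
  So Wb⁻¹ = kg⁻¹·m⁻²·s²·A.
  Combining: S⁻¹·H·Wb⁻¹ = (kg·m²·s⁻³·A⁻²) · (kg·m²·s⁻²·A⁻²) · (kg⁻¹·m⁻²·s²·A) = kg·m²·s⁻³·A⁻³.
Right side:
  W = kg·m²·s⁻³.
  H = kg·m²·s⁻²·A⁻².
  S = kg⁻¹·m⁻²·s³·A².
  So S⁻¹ = kg·m²·s⁻³·A⁻².
  Ω = kg·m²·s⁻³·A⁻².
  So Ω⁻¹ = kg⁻¹·m⁻²·s³·A².
  Wb = kg·m²·s⁻²·A⁻¹.
  So Wb⁻¹ = kg⁻¹·m⁻²·s²·A.
  Combining: W·H·S⁻¹·Ω⁻¹·A⁻²·Wb⁻¹ = (kg·m²·s⁻³) · (kg·m²·s⁻²·A⁻²) · (kg·m²·s⁻³·A⁻²) · (kg⁻¹·m⁻²·s³·A²) · A⁻² · (kg⁻¹·m⁻²·s²·A) = kg·m²·s⁻³·A⁻³.
Both reduce to kg·m²·s⁻³·A⁻³.

Yes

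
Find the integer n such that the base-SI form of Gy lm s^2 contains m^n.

2

Gy = m²·s⁻².
lm = cd.
Combining: Gy·lm·s² = (m²·s⁻²) · cd · s² = m²·cd.
The exponent of m is 2.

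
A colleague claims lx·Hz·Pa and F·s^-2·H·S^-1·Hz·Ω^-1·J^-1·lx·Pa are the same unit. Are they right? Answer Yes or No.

Left side:
  lx = m⁻²·cd.
  Hz = s⁻¹.
  Pa = kg·m⁻¹·s⁻².
  Combining: lx·Hz·Pa = (m⁻²·cd) · s⁻¹ · (kg·m⁻¹·s⁻²) = kg·m⁻³·s⁻³·cd.
Right side:
  F = kg⁻¹·m⁻²·s⁴·A².
  H = kg·m²·s⁻²·A⁻².
  S = kg⁻¹·m⁻²·s³·A².
  So S⁻¹ = kg·m²·s⁻³·A⁻².
  Hz = s⁻¹.
  Ω = kg·m²·s⁻³·A⁻².
  So Ω⁻¹ = kg⁻¹·m⁻²·s³·A².
  J = kg·m²·s⁻².
  So J⁻¹ = kg⁻¹·m⁻²·s².
  lx = m⁻²·cd.
  Pa = kg·m⁻¹·s⁻².
  Combining: F·s⁻²·H·S⁻¹·Hz·Ω⁻¹·J⁻¹·lx·Pa = (kg⁻¹·m⁻²·s⁴·A²) · s⁻² · (kg·m²·s⁻²·A⁻²) · (kg·m²·s⁻³·A⁻²) · s⁻¹ · (kg⁻¹·m⁻²·s³·A²) · (kg⁻¹·m⁻²·s²) · (m⁻²·cd) · (kg·m⁻¹·s⁻²) = m⁻⁵·s⁻¹·cd.
Left is kg·m⁻³·s⁻³·cd; right is m⁻⁵·s⁻¹·cd — different.

No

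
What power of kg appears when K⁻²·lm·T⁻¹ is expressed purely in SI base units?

-1

lm = cd.
T = kg·s⁻²·A⁻¹.
So T⁻¹ = kg⁻¹·s²·A.
Combining: K⁻²·lm·T⁻¹ = K⁻² · cd · (kg⁻¹·s²·A) = kg⁻¹·s²·A·K⁻²·cd.
The exponent of kg is -1.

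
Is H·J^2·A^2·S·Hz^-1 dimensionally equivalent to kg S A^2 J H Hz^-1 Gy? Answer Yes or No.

Yes

Left side:
  H = kg·m²·s⁻²·A⁻².
  J = kg·m²·s⁻².
  So J² = kg²·m⁴·s⁻⁴.
  S = kg⁻¹·m⁻²·s³·A².
  Hz = s⁻¹.
  So Hz⁻¹ = s.
  Combining: H·J²·A²·S·Hz⁻¹ = (kg·m²·s⁻²·A⁻²) · (kg²·m⁴·s⁻⁴) · A² · (kg⁻¹·m⁻²·s³·A²) · s = kg²·m⁴·s⁻²·A².
Right side:
  S = 1/Ω (conductance is reciprocal resistance),
      = kg⁻¹·m⁻²·s³·A².
  J = N·m (work = force × distance),
      = kg·m²·s⁻².
  H = Wb/A (inductance = flux per current),
      = kg·m²·s⁻²·A⁻².
  Hz = 1/s = s⁻¹ (frequency is cycles per second).
  So Hz⁻¹ = s.
  Gy = J/kg (absorbed dose = energy per mass),
      = m²·s⁻².
  Combining: kg·S·A²·J·H·Hz⁻¹·Gy = kg · (kg⁻¹·m⁻²·s³·A²) · A² · (kg·m²·s⁻²) · (kg·m²·s⁻²·A⁻²) · s · (m²·s⁻²) = kg²·m⁴·s⁻²·A².
Both reduce to kg²·m⁴·s⁻²·A².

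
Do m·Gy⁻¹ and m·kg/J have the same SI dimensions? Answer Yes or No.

Left side:
  Gy = m²·s⁻².
  So Gy⁻¹ = m⁻²·s².
  Combining: m·Gy⁻¹ = m · (m⁻²·s²) = m⁻¹·s².
Right side:
  J = N·m (work = force × distance),
      = kg·m²·s⁻².
  So J⁻¹ = kg⁻¹·m⁻²·s².
  Combining: J⁻¹·m·kg = (kg⁻¹·m⁻²·s²) · m · kg = m⁻¹·s².
Both reduce to m⁻¹·s².

Yes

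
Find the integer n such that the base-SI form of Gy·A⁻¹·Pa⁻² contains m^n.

Gy = J/kg (absorbed dose = energy per mass),
    = m²·s⁻².
Pa = N/m² (pressure = force per area),
    = kg·m⁻¹·s⁻².
So Pa⁻² = kg⁻²·m²·s⁴.
Combining: Gy·A⁻¹·Pa⁻² = (m²·s⁻²) · A⁻¹ · (kg⁻²·m²·s⁴) = kg⁻²·m⁴·s²·A⁻¹.
The exponent of m is 4.

4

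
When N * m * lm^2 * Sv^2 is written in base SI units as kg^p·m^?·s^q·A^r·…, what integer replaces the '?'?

N = kg·m/s² = kg·m·s⁻² (force = mass × acceleration).
lm = cd·sr = cd (luminous flux; sr is dimensionless).
So lm² = cd².
Sv = J/kg (equivalent dose = energy per mass),
    = m²·s⁻².
So Sv² = m⁴·s⁻⁴.
Combining: N·m·lm²·Sv² = (kg·m·s⁻²) · m · cd² · (m⁴·s⁻⁴) = kg·m⁶·s⁻⁶·cd².
The exponent of m is 6.

6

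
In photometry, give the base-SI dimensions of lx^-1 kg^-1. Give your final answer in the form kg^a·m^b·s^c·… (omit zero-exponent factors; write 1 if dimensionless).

lx = lm/m² (illuminance = luminous flux per area),
    = m⁻²·cd.
So lx⁻¹ = m²·cd⁻¹.
Combining: lx⁻¹·kg⁻¹ = (m²·cd⁻¹) · kg⁻¹ = kg⁻¹·m²·cd⁻¹.

kg⁻¹·m²·cd⁻¹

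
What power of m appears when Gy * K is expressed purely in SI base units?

Gy = J/kg (absorbed dose = energy per mass),
    = m²·s⁻².
Combining: Gy·K = (m²·s⁻²) · K = m²·s⁻²·K.
The exponent of m is 2.

2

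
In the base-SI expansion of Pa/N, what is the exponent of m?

N = kg·m/s² = kg·m·s⁻² (force = mass × acceleration).
So N⁻¹ = kg⁻¹·m⁻¹·s².
Pa = N/m² (pressure = force per area),
    = kg·m⁻¹·s⁻².
Combining: N⁻¹·Pa = (kg⁻¹·m⁻¹·s²) · (kg·m⁻¹·s⁻²) = m⁻².
The exponent of m is -2.

-2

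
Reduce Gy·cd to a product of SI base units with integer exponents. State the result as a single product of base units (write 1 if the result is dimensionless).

m²·s⁻²·cd

Gy = J/kg (absorbed dose = energy per mass),
    = m²·s⁻².
Combining: Gy·cd = (m²·s⁻²) · cd = m²·s⁻²·cd.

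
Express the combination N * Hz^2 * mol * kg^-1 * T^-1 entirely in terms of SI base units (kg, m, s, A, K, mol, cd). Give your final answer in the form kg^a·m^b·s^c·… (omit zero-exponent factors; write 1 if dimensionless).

kg⁻¹·m·s⁻²·A·mol

N = kg·m·s⁻².
Hz = s⁻¹.
So Hz² = s⁻².
T = kg·s⁻²·A⁻¹.
So T⁻¹ = kg⁻¹·s²·A.
Combining: N·Hz²·mol·kg⁻¹·T⁻¹ = (kg·m·s⁻²) · s⁻² · mol · kg⁻¹ · (kg⁻¹·s²·A) = kg⁻¹·m·s⁻²·A·mol.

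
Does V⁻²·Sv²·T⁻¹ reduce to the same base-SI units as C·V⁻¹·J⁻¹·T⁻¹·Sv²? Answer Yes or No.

Left side:
  V = kg·m²·s⁻³·A⁻¹.
  So V⁻² = kg⁻²·m⁻⁴·s⁶·A².
  Sv = m²·s⁻².
  So Sv² = m⁴·s⁻⁴.
  T = kg·s⁻²·A⁻¹.
  So T⁻¹ = kg⁻¹·s²·A.
  Combining: V⁻²·Sv²·T⁻¹ = (kg⁻²·m⁻⁴·s⁶·A²) · (m⁴·s⁻⁴) · (kg⁻¹·s²·A) = kg⁻³·s⁴·A³.
Right side:
  C = A·s = s·A (charge = current × time).
  V = W/A (potential = power per current),
      = kg·m²·s⁻³·A⁻¹.
  So V⁻¹ = kg⁻¹·m⁻²·s³·A.
  J = N·m (work = force × distance),
      = kg·m²·s⁻².
  So J⁻¹ = kg⁻¹·m⁻²·s².
  T = Wb/m² (flux density = flux per area),
      = kg·s⁻²·A⁻¹.
  So T⁻¹ = kg⁻¹·s²·A.
  Sv = J/kg (equivalent dose = energy per mass),
      = m²·s⁻².
  So Sv² = m⁴·s⁻⁴.
  Combining: C·V⁻¹·J⁻¹·T⁻¹·Sv² = (s·A) · (kg⁻¹·m⁻²·s³·A) · (kg⁻¹·m⁻²·s²) · (kg⁻¹·s²·A) · (m⁴·s⁻⁴) = kg⁻³·s⁴·A³.
Both reduce to kg⁻³·s⁴·A³.

Yes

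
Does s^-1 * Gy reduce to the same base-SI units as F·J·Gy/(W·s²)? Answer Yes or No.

No

Left side:
  Gy = J/kg (absorbed dose = energy per mass),
      = m²·s⁻².
  Combining: s⁻¹·Gy = s⁻¹ · (m²·s⁻²) = m²·s⁻³.
Right side:
  W = kg·m²·s⁻³.
  So W⁻¹ = kg⁻¹·m⁻²·s³.
  F = kg⁻¹·m⁻²·s⁴·A².
  J = kg·m²·s⁻².
  Gy = m²·s⁻².
  Combining: W⁻¹·F·J·s⁻²·Gy = (kg⁻¹·m⁻²·s³) · (kg⁻¹·m⁻²·s⁴·A²) · (kg·m²·s⁻²) · s⁻² · (m²·s⁻²) = kg⁻¹·s·A².
Left is m²·s⁻³; right is kg⁻¹·s·A² — different.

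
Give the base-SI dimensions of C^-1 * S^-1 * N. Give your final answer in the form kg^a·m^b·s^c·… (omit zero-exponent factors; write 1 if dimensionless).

kg²·m³·s⁻⁶·A⁻³

C = s·A.
So C⁻¹ = s⁻¹·A⁻¹.
S = kg⁻¹·m⁻²·s³·A².
So S⁻¹ = kg·m²·s⁻³·A⁻².
N = kg·m·s⁻².
Combining: C⁻¹·S⁻¹·N = (s⁻¹·A⁻¹) · (kg·m²·s⁻³·A⁻²) · (kg·m·s⁻²) = kg²·m³·s⁻⁶·A⁻³.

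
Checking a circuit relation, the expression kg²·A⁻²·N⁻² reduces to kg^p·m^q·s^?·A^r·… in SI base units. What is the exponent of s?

N = kg·m·s⁻².
So N⁻² = kg⁻²·m⁻²·s⁴.
Combining: kg²·A⁻²·N⁻² = kg² · A⁻² · (kg⁻²·m⁻²·s⁴) = m⁻²·s⁴·A⁻².
The exponent of s is 4.

4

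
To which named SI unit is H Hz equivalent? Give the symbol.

Ω

H = Wb/A (inductance = flux per current),
    = kg·m²·s⁻²·A⁻².
Hz = 1/s = s⁻¹ (frequency is cycles per second).
Combining: H·Hz = (kg·m²·s⁻²·A⁻²) · s⁻¹ = kg·m²·s⁻³·A⁻².
kg·m²·s⁻³·A⁻² is the base-SI form of the ohm.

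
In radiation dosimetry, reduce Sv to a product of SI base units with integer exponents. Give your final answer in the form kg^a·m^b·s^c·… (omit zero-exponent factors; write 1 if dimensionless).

Sv = J/kg (equivalent dose = energy per mass),
    = m²·s⁻².

m²·s⁻²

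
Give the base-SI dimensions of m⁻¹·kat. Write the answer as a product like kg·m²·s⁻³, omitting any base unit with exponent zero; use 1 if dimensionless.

m⁻¹·s⁻¹·mol

kat = s⁻¹·mol.
Combining: m⁻¹·kat = m⁻¹ · (s⁻¹·mol) = m⁻¹·s⁻¹·mol.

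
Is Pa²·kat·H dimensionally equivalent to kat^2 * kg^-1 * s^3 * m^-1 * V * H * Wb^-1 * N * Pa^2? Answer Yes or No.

Left side:
  Pa = N/m² (pressure = force per area),
      = kg·m⁻¹·s⁻².
  So Pa² = kg²·m⁻²·s⁻⁴.
  kat = mol/s = s⁻¹·mol (catalytic activity).
  H = Wb/A (inductance = flux per current),
      = kg·m²·s⁻²·A⁻².
  Combining: Pa²·kat·H = (kg²·m⁻²·s⁻⁴) · (s⁻¹·mol) · (kg·m²·s⁻²·A⁻²) = kg³·s⁻⁷·A⁻²·mol.
Right side:
  kat = mol/s = s⁻¹·mol (catalytic activity).
  So kat² = s⁻²·mol².
  V = W/A (potential = power per current),
      = kg·m²·s⁻³·A⁻¹.
  H = Wb/A (inductance = flux per current),
      = kg·m²·s⁻²·A⁻².
  Wb = V·s (flux: a volt is a weber per second),
      = kg·m²·s⁻²·A⁻¹.
  So Wb⁻¹ = kg⁻¹·m⁻²·s²·A.
  N = kg·m/s² = kg·m·s⁻² (force = mass × acceleration).
  Pa = N/m² (pressure = force per area),
      = kg·m⁻¹·s⁻².
  So Pa² = kg²·m⁻²·s⁻⁴.
  Combining: kat²·kg⁻¹·s³·m⁻¹·V·H·Wb⁻¹·N·Pa² = (s⁻²·mol²) · kg⁻¹ · s³ · m⁻¹ · (kg·m²·s⁻³·A⁻¹) · (kg·m²·s⁻²·A⁻²) · (kg⁻¹·m⁻²·s²·A) · (kg·m·s⁻²) · (kg²·m⁻²·s⁻⁴) = kg³·s⁻⁸·A⁻²·mol².
Left is kg³·s⁻⁷·A⁻²·mol; right is kg³·s⁻⁸·A⁻²·mol² — different.

No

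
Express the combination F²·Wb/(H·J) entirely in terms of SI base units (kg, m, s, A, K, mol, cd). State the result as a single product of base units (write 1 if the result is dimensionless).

kg⁻³·m⁻⁶·s¹⁰·A⁵

F = C/V (capacitance = charge per voltage),
    = A·s/(kg·m²·s⁻³·A⁻¹) (substituting C and V),
    = kg⁻¹·m⁻²·s⁴·A².
So F² = kg⁻²·m⁻⁴·s⁸·A⁴.
H = Wb/A (inductance = flux per current),
    = kg·m²·s⁻²·A⁻².
So H⁻¹ = kg⁻¹·m⁻²·s²·A².
J = N·m (work = force × distance),
    = kg·m²·s⁻².
So J⁻¹ = kg⁻¹·m⁻²·s².
Wb = V·s (flux: a volt is a weber per second),
    = kg·m²·s⁻²·A⁻¹.
Combining: F²·H⁻¹·J⁻¹·Wb = (kg⁻²·m⁻⁴·s⁸·A⁴) · (kg⁻¹·m⁻²·s²·A²) · (kg⁻¹·m⁻²·s²) · (kg·m²·s⁻²·A⁻¹) = kg⁻³·m⁻⁶·s¹⁰·A⁵.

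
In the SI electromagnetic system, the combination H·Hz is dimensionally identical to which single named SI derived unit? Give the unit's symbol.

H = kg·m²·s⁻²·A⁻².
Hz = s⁻¹.
Combining: H·Hz = (kg·m²·s⁻²·A⁻²) · s⁻¹ = kg·m²·s⁻³·A⁻².
kg·m²·s⁻³·A⁻² is the base-SI form of the ohm.

Ω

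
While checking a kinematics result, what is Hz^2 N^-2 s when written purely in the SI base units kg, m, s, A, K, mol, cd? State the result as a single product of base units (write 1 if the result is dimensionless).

kg⁻²·m⁻²·s³

Hz = s⁻¹.
So Hz² = s⁻².
N = kg·m·s⁻².
So N⁻² = kg⁻²·m⁻²·s⁴.
Combining: Hz²·N⁻²·s = s⁻² · (kg⁻²·m⁻²·s⁴) · s = kg⁻²·m⁻²·s³.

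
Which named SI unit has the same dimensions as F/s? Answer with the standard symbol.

S

F = kg⁻¹·m⁻²·s⁴·A².
Combining: F·s⁻¹ = (kg⁻¹·m⁻²·s⁴·A²) · s⁻¹ = kg⁻¹·m⁻²·s³·A².
kg⁻¹·m⁻²·s³·A² is the base-SI form of the siemens.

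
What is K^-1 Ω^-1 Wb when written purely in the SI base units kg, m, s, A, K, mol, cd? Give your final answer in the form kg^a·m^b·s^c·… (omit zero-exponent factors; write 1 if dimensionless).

s·A·K⁻¹

Ω = kg·m²·s⁻³·A⁻².
So Ω⁻¹ = kg⁻¹·m⁻²·s³·A².
Wb = kg·m²·s⁻²·A⁻¹.
Combining: K⁻¹·Ω⁻¹·Wb = K⁻¹ · (kg⁻¹·m⁻²·s³·A²) · (kg·m²·s⁻²·A⁻¹) = s·A·K⁻¹.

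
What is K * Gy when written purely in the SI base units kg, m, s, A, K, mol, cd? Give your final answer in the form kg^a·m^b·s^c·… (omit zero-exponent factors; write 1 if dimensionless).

Gy = J/kg (absorbed dose = energy per mass),
    = m²·s⁻².
Combining: K·Gy = K · (m²·s⁻²) = m²·s⁻²·K.

m²·s⁻²·K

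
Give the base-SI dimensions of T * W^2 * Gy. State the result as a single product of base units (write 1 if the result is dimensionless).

T = kg·s⁻²·A⁻¹.
W = kg·m²·s⁻³.
So W² = kg²·m⁴·s⁻⁶.
Gy = m²·s⁻².
Combining: T·W²·Gy = (kg·s⁻²·A⁻¹) · (kg²·m⁴·s⁻⁶) · (m²·s⁻²) = kg³·m⁶·s⁻¹⁰·A⁻¹.

kg³·m⁶·s⁻¹⁰·A⁻¹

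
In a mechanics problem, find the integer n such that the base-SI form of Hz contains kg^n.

0

Hz = 1/s = s⁻¹ (frequency is cycles per second).
The exponent of kg is 0.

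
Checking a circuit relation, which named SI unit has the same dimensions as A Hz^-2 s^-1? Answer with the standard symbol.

Hz = 1/s = s⁻¹ (frequency is cycles per second).
So Hz⁻² = s².
Combining: A·Hz⁻²·s⁻¹ = A · s² · s⁻¹ = s·A.
s·A is the base-SI form of the coulomb.

C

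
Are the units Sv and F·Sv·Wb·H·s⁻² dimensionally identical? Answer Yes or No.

Left side:
  Sv = J/kg (equivalent dose = energy per mass),
      = m²·s⁻².
Right side:
  F = C/V (capacitance = charge per voltage),
      = A·s/(kg·m²·s⁻³·A⁻¹) (substituting C and V),
      = kg⁻¹·m⁻²·s⁴·A².
  Sv = J/kg (equivalent dose = energy per mass),
      = m²·s⁻².
  Wb = V·s (flux: a volt is a weber per second),
      = kg·m²·s⁻²·A⁻¹.
  H = Wb/A (inductance = flux per current),
      = kg·m²·s⁻²·A⁻².
  Combining: F·Sv·Wb·H·s⁻² = (kg⁻¹·m⁻²·s⁴·A²) · (m²·s⁻²) · (kg·m²·s⁻²·A⁻¹) · (kg·m²·s⁻²·A⁻²) · s⁻² = kg·m⁴·s⁻⁴·A⁻¹.
Left is m²·s⁻²; right is kg·m⁴·s⁻⁴·A⁻¹ — different.

No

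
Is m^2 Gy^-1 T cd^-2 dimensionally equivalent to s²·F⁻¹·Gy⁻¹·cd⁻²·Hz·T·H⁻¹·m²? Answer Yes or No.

Left side:
  Gy = J/kg (absorbed dose = energy per mass),
      = m²·s⁻².
  So Gy⁻¹ = m⁻²·s².
  T = Wb/m² (flux density = flux per area),
      = kg·s⁻²·A⁻¹.
  Combining: m²·Gy⁻¹·T·cd⁻² = m² · (m⁻²·s²) · (kg·s⁻²·A⁻¹) · cd⁻² = kg·A⁻¹·cd⁻².
Right side:
  F = C/V (capacitance = charge per voltage),
      = A·s/(kg·m²·s⁻³·A⁻¹) (substituting C and V),
      = kg⁻¹·m⁻²·s⁴·A².
  So F⁻¹ = kg·m²·s⁻⁴·A⁻².
  Gy = J/kg (absorbed dose = energy per mass),
      = m²·s⁻².
  So Gy⁻¹ = m⁻²·s².
  Hz = 1/s = s⁻¹ (frequency is cycles per second).
  T = Wb/m² (flux density = flux per area),
      = kg·s⁻²·A⁻¹.
  H = Wb/A (inductance = flux per current),
      = kg·m²·s⁻²·A⁻².
  So H⁻¹ = kg⁻¹·m⁻²·s²·A².
  Combining: s²·F⁻¹·Gy⁻¹·cd⁻²·Hz·T·H⁻¹·m² = s² · (kg·m²·s⁻⁴·A⁻²) · (m⁻²·s²) · cd⁻² · s⁻¹ · (kg·s⁻²·A⁻¹) · (kg⁻¹·m⁻²·s²·A²) · m² = kg·s⁻¹·A⁻¹·cd⁻².
Left is kg·A⁻¹·cd⁻²; right is kg·s⁻¹·A⁻¹·cd⁻² — different.

No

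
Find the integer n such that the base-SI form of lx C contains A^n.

lx = m⁻²·cd.
C = s·A.
Combining: lx·C = (m⁻²·cd) · (s·A) = m⁻²·s·A·cd.
The exponent of A is 1.

1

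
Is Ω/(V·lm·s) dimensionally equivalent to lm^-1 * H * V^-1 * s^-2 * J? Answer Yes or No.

Left side:
  V = W/A (potential = power per current),
      = kg·m²·s⁻³·A⁻¹.
  So V⁻¹ = kg⁻¹·m⁻²·s³·A.
  lm = cd·sr = cd (luminous flux; sr is dimensionless).
  So lm⁻¹ = cd⁻¹.
  Ω = V/A (resistance = voltage per current),
      = kg·m²·s⁻³·A⁻².
  Combining: V⁻¹·lm⁻¹·s⁻¹·Ω = (kg⁻¹·m⁻²·s³·A) · cd⁻¹ · s⁻¹ · (kg·m²·s⁻³·A⁻²) = s⁻¹·A⁻¹·cd⁻¹.
Right side:
  lm = cd·sr = cd (luminous flux; sr is dimensionless).
  So lm⁻¹ = cd⁻¹.
  H = Wb/A (inductance = flux per current),
      = kg·m²·s⁻²·A⁻².
  V = W/A (potential = power per current),
      = kg·m²·s⁻³·A⁻¹.
  So V⁻¹ = kg⁻¹·m⁻²·s³·A.
  J = N·m (work = force × distance),
      = kg·m²·s⁻².
  Combining: lm⁻¹·H·V⁻¹·s⁻²·J = cd⁻¹ · (kg·m²·s⁻²·A⁻²) · (kg⁻¹·m⁻²·s³·A) · s⁻² · (kg·m²·s⁻²) = kg·m²·s⁻³·A⁻¹·cd⁻¹.
Left is s⁻¹·A⁻¹·cd⁻¹; right is kg·m²·s⁻³·A⁻¹·cd⁻¹ — different.

No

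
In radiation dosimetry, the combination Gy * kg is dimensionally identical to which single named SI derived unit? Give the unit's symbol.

Gy = J/kg (absorbed dose = energy per mass),
    = m²·s⁻².
Combining: Gy·kg = (m²·s⁻²) · kg = kg·m²·s⁻².
kg·m²·s⁻² is the base-SI form of the joule.

J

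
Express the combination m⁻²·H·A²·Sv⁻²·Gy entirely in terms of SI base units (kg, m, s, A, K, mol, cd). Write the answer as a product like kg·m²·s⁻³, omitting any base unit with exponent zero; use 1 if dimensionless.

kg·m⁻²

H = kg·m²·s⁻²·A⁻².
Sv = m²·s⁻².
So Sv⁻² = m⁻⁴·s⁴.
Gy = m²·s⁻².
Combining: m⁻²·H·A²·Sv⁻²·Gy = m⁻² · (kg·m²·s⁻²·A⁻²) · A² · (m⁻⁴·s⁴) · (m²·s⁻²) = kg·m⁻².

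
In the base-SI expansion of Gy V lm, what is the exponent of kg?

1

Gy = J/kg (absorbed dose = energy per mass),
    = m²·s⁻².
V = W/A (potential = power per current),
    = kg·m²·s⁻³·A⁻¹.
lm = cd·sr = cd (luminous flux; sr is dimensionless).
Combining: Gy·V·lm = (m²·s⁻²) · (kg·m²·s⁻³·A⁻¹) · cd = kg·m⁴·s⁻⁵·A⁻¹·cd.
The exponent of kg is 1.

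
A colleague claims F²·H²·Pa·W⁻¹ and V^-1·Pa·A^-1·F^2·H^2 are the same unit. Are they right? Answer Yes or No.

Left side:
  F = kg⁻¹·m⁻²·s⁴·A².
  So F² = kg⁻²·m⁻⁴·s⁸·A⁴.
  H = kg·m²·s⁻²·A⁻².
  So H² = kg²·m⁴·s⁻⁴·A⁻⁴.
  Pa = kg·m⁻¹·s⁻².
  W = kg·m²·s⁻³.
  So W⁻¹ = kg⁻¹·m⁻²·s³.
  Combining: F²·H²·Pa·W⁻¹ = (kg⁻²·m⁻⁴·s⁸·A⁴) · (kg²·m⁴·s⁻⁴·A⁻⁴) · (kg·m⁻¹·s⁻²) · (kg⁻¹·m⁻²·s³) = m⁻³·s⁵.
Right side:
  V = kg·m²·s⁻³·A⁻¹.
  So V⁻¹ = kg⁻¹·m⁻²·s³·A.
  Pa = kg·m⁻¹·s⁻².
  F = kg⁻¹·m⁻²·s⁴·A².
  So F² = kg⁻²·m⁻⁴·s⁸·A⁴.
  H = kg·m²·s⁻²·A⁻².
  So H² = kg²·m⁴·s⁻⁴·A⁻⁴.
  Combining: V⁻¹·Pa·A⁻¹·F²·H² = (kg⁻¹·m⁻²·s³·A) · (kg·m⁻¹·s⁻²) · A⁻¹ · (kg⁻²·m⁻⁴·s⁸·A⁴) · (kg²·m⁴·s⁻⁴·A⁻⁴) = m⁻³·s⁵.
Both reduce to m⁻³·s⁵.

Yes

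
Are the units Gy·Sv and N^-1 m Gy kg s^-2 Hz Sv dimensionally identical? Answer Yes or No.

No

Left side:
  Gy = J/kg (absorbed dose = energy per mass),
      = m²·s⁻².
  Sv = J/kg (equivalent dose = energy per mass),
      = m²·s⁻².
  Combining: Gy·Sv = (m²·s⁻²) · (m²·s⁻²) = m⁴·s⁻⁴.
Right side:
  N = kg·m/s² = kg·m·s⁻² (force = mass × acceleration).
  So N⁻¹ = kg⁻¹·m⁻¹·s².
  Gy = J/kg (absorbed dose = energy per mass),
      = m²·s⁻².
  Hz = 1/s = s⁻¹ (frequency is cycles per second).
  Sv = J/kg (equivalent dose = energy per mass),
      = m²·s⁻².
  Combining: N⁻¹·m·Gy·kg·s⁻²·Hz·Sv = (kg⁻¹·m⁻¹·s²) · m · (m²·s⁻²) · kg · s⁻² · s⁻¹ · (m²·s⁻²) = m⁴·s⁻⁵.
Left is m⁴·s⁻⁴; right is m⁴·s⁻⁵ — different.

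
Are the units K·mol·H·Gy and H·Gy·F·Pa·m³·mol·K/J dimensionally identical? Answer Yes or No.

No

Left side:
  H = Wb/A (inductance = flux per current),
      = kg·m²·s⁻²·A⁻².
  Gy = J/kg (absorbed dose = energy per mass),
      = m²·s⁻².
  Combining: K·mol·H·Gy = K · mol · (kg·m²·s⁻²·A⁻²) · (m²·s⁻²) = kg·m⁴·s⁻⁴·A⁻²·K·mol.
Right side:
  H = kg·m²·s⁻²·A⁻².
  Gy = m²·s⁻².
  F = kg⁻¹·m⁻²·s⁴·A².
  Pa = kg·m⁻¹·s⁻².
  J = kg·m²·s⁻².
  So J⁻¹ = kg⁻¹·m⁻²·s².
  Combining: H·Gy·F·Pa·J⁻¹·m³·mol·K = (kg·m²·s⁻²·A⁻²) · (m²·s⁻²) · (kg⁻¹·m⁻²·s⁴·A²) · (kg·m⁻¹·s⁻²) · (kg⁻¹·m⁻²·s²) · m³ · mol · K = m²·K·mol.
Left is kg·m⁴·s⁻⁴·A⁻²·K·mol; right is m²·K·mol — different.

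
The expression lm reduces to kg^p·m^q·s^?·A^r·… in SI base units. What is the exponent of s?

0

lm = cd·sr = cd (luminous flux; sr is dimensionless).
The exponent of s is 0.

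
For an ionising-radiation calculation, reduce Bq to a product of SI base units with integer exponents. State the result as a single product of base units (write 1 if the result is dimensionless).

Bq = s⁻¹.

s⁻¹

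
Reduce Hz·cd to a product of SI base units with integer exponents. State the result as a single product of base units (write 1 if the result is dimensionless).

s⁻¹·cd

Hz = 1/s = s⁻¹ (frequency is cycles per second).
Combining: Hz·cd = s⁻¹ · cd = s⁻¹·cd.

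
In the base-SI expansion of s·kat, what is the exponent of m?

kat = s⁻¹·mol.
Combining: s·kat = s · (s⁻¹·mol) = mol.
The exponent of m is 0.

0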